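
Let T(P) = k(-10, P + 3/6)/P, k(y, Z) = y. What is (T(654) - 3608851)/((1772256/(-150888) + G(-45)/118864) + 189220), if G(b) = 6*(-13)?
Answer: -440941029493509488/23118073282092033 ≈ -19.073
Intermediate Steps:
T(P) = -10/P
G(b) = -78
(T(654) - 3608851)/((1772256/(-150888) + G(-45)/118864) + 189220) = (-10/654 - 3608851)/((1772256/(-150888) - 78/118864) + 189220) = (-10*1/654 - 3608851)/((1772256*(-1/150888) - 78*1/118864) + 189220) = (-5/327 - 3608851)/((-73844/6287 - 39/59432) + 189220) = -1180094282/(327*(-4388941801/373648984 + 189220)) = -1180094282/(327*70697471810679/373648984) = -1180094282/327*373648984/70697471810679 = -440941029493509488/23118073282092033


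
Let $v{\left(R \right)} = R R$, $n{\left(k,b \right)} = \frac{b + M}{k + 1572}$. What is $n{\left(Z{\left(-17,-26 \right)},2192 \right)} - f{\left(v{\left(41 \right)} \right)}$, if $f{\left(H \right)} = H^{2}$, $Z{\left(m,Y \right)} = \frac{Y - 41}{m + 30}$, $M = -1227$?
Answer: $- \frac{57557913264}{20369} \approx -2.8258 \cdot 10^{6}$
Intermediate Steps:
$Z{\left(m,Y \right)} = \frac{-41 + Y}{30 + m}$
$n{\left(k,b \right)} = \frac{-1227 + b}{1572 + k}$ ($n{\left(k,b \right)} = \frac{b - 1227}{k + 1572} = \frac{-1227 + b}{1572 + k}$)
$v{\left(R \right)} = R^{2}$
$n{\left(Z{\left(-17,-26 \right)},2192 \right)} - f{\left(v{\left(41 \right)} \right)} = \frac{-1227 + 2192}{1572 + \frac{-41 - 26}{30 - 17}} - \left(41^{2}\right)^{2} = \frac{1}{1572 + \frac{1}{13} \left(-67\right)} 965 - 1681^{2} = \frac{1}{1572 + \frac{1}{13} \left(-67\right)} 965 - 2825761 = \frac{1}{1572 - \frac{67}{13}} \cdot 965 - 2825761 = \frac{1}{\frac{20369}{13}} \cdot 965 - 2825761 = \frac{13}{20369} \cdot 965 - 2825761 = \frac{12545}{20369} - 2825761 = - \frac{57557913264}{20369}$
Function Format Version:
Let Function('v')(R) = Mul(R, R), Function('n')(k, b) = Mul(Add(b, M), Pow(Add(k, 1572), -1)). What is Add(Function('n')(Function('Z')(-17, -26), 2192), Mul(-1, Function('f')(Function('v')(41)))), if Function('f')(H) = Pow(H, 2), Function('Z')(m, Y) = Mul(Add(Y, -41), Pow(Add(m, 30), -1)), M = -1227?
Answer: Rational(-57557913264, 20369) ≈ -2.8258e+6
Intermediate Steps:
Function('Z')(m, Y) = Mul(Pow(Add(30, m), -1), Add(-41, Y)) (Function('Z')(m, Y) = Mul(Add(-41, Y), Pow(Add(30, m), -1)) = Mul(Pow(Add(30, m), -1), Add(-41, Y)))
Function('n')(k, b) = Mul(Pow(Add(1572, k), -1), Add(-1227, b)) (Function('n')(k, b) = Mul(Add(b, -1227), Pow(Add(k, 1572), -1)) = Mul(Add(-1227, b), Pow(Add(1572, k), -1)) = Mul(Pow(Add(1572, k), -1), Add(-1227, b)))
Function('v')(R) = Pow(R, 2)
Add(Function('n')(Function('Z')(-17, -26), 2192), Mul(-1, Function('f')(Function('v')(41)))) = Add(Mul(Pow(Add(1572, Mul(Pow(Add(30, -17), -1), Add(-41, -26))), -1), Add(-1227, 2192)), Mul(-1, Pow(Pow(41, 2), 2))) = Add(Mul(Pow(Add(1572, Mul(Pow(13, -1), -67)), -1), 965), Mul(-1, Pow(1681, 2))) = Add(Mul(Pow(Add(1572, Mul(Rational(1, 13), -67)), -1), 965), Mul(-1, 2825761)) = Add(Mul(Pow(Add(1572, Rational(-67, 13)), -1), 965), -2825761) = Add(Mul(Pow(Rational(20369, 13), -1), 965), -2825761) = Add(Mul(Rational(13, 20369), 965), -2825761) = Add(Rational(12545, 20369), -2825761) = Rational(-57557913264, 20369)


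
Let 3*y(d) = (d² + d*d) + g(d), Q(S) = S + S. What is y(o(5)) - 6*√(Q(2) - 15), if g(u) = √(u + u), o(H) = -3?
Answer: 6 - 6*I*√11 + I*√6/3 ≈ 6.0 - 19.083*I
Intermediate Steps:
Q(S) = 2*S
g(u) = √2*√u (g(u) = √(2*u) = √2*√u)
y(d) = 2*d²/3 + √2*√d/3 (y(d) = ((d² + d*d) + √2*√d)/3 = ((d² + d²) + √2*√d)/3 = (2*d² + √2*√d)/3 = 2*d²/3 + √2*√d/3)
y(o(5)) - 6*√(Q(2) - 15) = ((⅔)*(-3)² + √2*√(-3)/3) - 6*√(2*2 - 15) = ((⅔)*9 + √2*(I*√3)/3) - 6*√(4 - 15) = (6 + I*√6/3) - 6*I*√11 = 6 - 6*I*√11 + I*√6/3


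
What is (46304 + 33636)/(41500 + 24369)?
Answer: 79940/65869 ≈ 1.2136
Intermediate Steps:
(46304 + 33636)/(41500 + 24369) = 79940/65869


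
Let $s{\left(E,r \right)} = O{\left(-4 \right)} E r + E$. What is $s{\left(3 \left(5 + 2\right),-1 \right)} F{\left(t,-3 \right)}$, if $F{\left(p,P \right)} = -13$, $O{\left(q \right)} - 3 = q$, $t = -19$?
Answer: $-546$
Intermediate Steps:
$O{\left(q \right)} = 3 + q$
$s{\left(E,r \right)} = E - E r$ ($s{\left(E,r \right)} = \left(3 - 4\right) E r + E = - E r + E = E - E r$)
$s{\left(3 \left(5 + 2\right),-1 \right)} F{\left(t,-3 \right)} = 3 \left(5 + 2\right) \left(1 - -1\right) \left(-13\right) = 3 \cdot 7 \left(1 + 1\right) \left(-13\right) = 21 \cdot 2 \left(-13\right) = 42 \left(-13\right) = -546$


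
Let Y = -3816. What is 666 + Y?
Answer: -3150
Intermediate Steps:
666 + Y = 666 - 3816 = -3150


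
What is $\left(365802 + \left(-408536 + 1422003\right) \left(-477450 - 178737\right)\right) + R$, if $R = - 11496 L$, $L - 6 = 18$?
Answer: $-665023780431$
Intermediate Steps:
$L = 24$ ($L = 6 + 18 = 24$)
$R = -275904$ ($R = \left(-11496\right) 24 = -275904$)
$\left(365802 + \left(-408536 + 1422003\right) \left(-477450 - 178737\right)\right) + R = \left(365802 + \left(-408536 + 1422003\right) \left(-477450 - 178737\right)\right) - 275904 = \left(365802 + 1013467 \left(-656187\right)\right) - 275904 = \left(365802 - 665023870329\right) - 275904 = -665023504527 - 275904 = -665023780431$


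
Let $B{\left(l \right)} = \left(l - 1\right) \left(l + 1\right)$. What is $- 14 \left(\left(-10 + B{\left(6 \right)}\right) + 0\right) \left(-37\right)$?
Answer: $12950$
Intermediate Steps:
$B{\left(l \right)} = \left(1 + l\right) \left(-1 + l\right)$ ($B{\left(l \right)} = \left(-1 + l\right) \left(1 + l\right) = \left(1 + l\right) \left(-1 + l\right)$)
$- 14 \left(\left(-10 + B{\left(6 \right)}\right) + 0\right) \left(-37\right) = - 14 \left(\left(-10 - \left(1 - 6^{2}\right)\right) + 0\right) \left(-37\right) = - 14 \left(\left(-10 + \left(-1 + 36\right)\right) + 0\right) \left(-37\right) = - 14 \left(\left(-10 + 35\right) + 0\right) \left(-37\right) = - 14 \left(25 + 0\right) \left(-37\right) = \left(-14\right) 25 \left(-37\right) = \left(-350\right) \left(-37\right) = 12950$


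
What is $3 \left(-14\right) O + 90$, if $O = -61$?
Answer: $2652$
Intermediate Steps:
$3 \left(-14\right) O + 90 = 3 \left(-14\right) \left(-61\right) + 90 = \left(-42\right) \left(-61\right) + 90 = 2562 + 90 = 2652$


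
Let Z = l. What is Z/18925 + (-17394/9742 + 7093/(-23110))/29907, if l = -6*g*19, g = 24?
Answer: -1843092513338929/12742563591535950 ≈ -0.14464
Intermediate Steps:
l = -2736 (l = -6*24*19 = -144*19 = -2736)
Z = -2736
Z/18925 + (-17394/9742 + 7093/(-23110))/29907 = -2736/18925 + (-17394/9742 + 7093/(-23110))/29907 = -2736*1/18925 + (-17394*1/9742 + 7093*(-1/23110))*(1/29907) = -2736/18925 + (-8697/4871 - 7093/23110)*(1/29907) = -2736/18925 - 235537673/112568810*1/29907 = -2736/18925 - 235537673/3366595400670 = -1843092513338929/12742563591535950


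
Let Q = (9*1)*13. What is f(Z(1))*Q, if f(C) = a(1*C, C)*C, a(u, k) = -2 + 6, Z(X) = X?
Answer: 468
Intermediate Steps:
a(u, k) = 4
Q = 117 (Q = 9*13 = 117)
f(C) = 4*C
f(Z(1))*Q = (4*1)*117 = 4*117 = 468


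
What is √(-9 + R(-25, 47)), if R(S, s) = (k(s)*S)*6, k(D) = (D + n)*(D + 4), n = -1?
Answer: 3*I*√39101 ≈ 593.22*I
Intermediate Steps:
k(D) = (-1 + D)*(4 + D) (k(D) = (D - 1)*(D + 4) = (-1 + D)*(4 + D))
R(S, s) = 6*S*(-4 + s² + 3*s) (R(S, s) = ((-4 + s² + 3*s)*S)*6 = (S*(-4 + s² + 3*s))*6 = 6*S*(-4 + s² + 3*s))
√(-9 + R(-25, 47)) = √(-9 + 6*(-25)*(-4 + 47² + 3*47)) = √(-9 + 6*(-25)*(-4 + 2209 + 141)) = √(-9 + 6*(-25)*2346) = √(-9 - 351900) = √(-351909) = 3*I*√39101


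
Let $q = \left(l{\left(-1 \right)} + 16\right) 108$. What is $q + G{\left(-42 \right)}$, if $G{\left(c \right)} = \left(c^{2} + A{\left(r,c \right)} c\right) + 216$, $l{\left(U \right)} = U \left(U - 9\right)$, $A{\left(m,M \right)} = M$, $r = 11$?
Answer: $6552$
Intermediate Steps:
$l{\left(U \right)} = U \left(-9 + U\right)$
$q = 2808$ ($q = \left(- (-9 - 1) + 16\right) 108 = \left(\left(-1\right) \left(-10\right) + 16\right) 108 = \left(10 + 16\right) 108 = 26 \cdot 108 = 2808$)
$G{\left(c \right)} = 216 + 2 c^{2}$ ($G{\left(c \right)} = \left(c^{2} + c c\right) + 216 = \left(c^{2} + c^{2}\right) + 216 = 2 c^{2} + 216 = 216 + 2 c^{2}$)
$q + G{\left(-42 \right)} = 2808 + \left(216 + 2 \left(-42\right)^{2}\right) = 2808 + \left(216 + 2 \cdot 1764\right) = 2808 + \left(216 + 3528\right) = 2808 + 3744 = 6552$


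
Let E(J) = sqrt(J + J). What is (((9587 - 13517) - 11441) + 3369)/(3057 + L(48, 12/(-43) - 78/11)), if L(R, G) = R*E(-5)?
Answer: -12230038/3122763 + 192032*I*sqrt(10)/3122763 ≈ -3.9164 + 0.19446*I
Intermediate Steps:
E(J) = sqrt(2)*sqrt(J) (E(J) = sqrt(2*J) = sqrt(2)*sqrt(J))
L(R, G) = I*R*sqrt(10) (L(R, G) = R*(sqrt(2)*sqrt(-5)) = R*(sqrt(2)*(I*sqrt(5))) = R*(I*sqrt(10)) = I*R*sqrt(10))
(((9587 - 13517) - 11441) + 3369)/(3057 + L(48, 12/(-43) - 78/11)) = (((9587 - 13517) - 11441) + 3369)/(3057 + I*48*sqrt(10)) = ((-3930 - 11441) + 3369)/(3057 + 48*I*sqrt(10)) = (-15371 + 3369)/(3057 + 48*I*sqrt(10)) = -12002/(3057 + 48*I*sqrt(10))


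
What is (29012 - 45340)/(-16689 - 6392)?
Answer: 16328/23081 ≈ 0.70742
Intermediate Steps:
(29012 - 45340)/(-16689 - 6392) = -16328/(-23081) = -16328*(-1/23081) = 16328/23081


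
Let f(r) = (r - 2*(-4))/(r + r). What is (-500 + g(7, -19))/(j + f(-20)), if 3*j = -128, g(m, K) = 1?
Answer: 14970/1271 ≈ 11.778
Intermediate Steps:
f(r) = (8 + r)/(2*r) (f(r) = (r + 8)/((2*r)) = (8 + r)*(1/(2*r)) = (8 + r)/(2*r))
j = -128/3 (j = (1/3)*(-128) = -128/3 ≈ -42.667)
(-500 + g(7, -19))/(j + f(-20)) = (-500 + 1)/(-128/3 + (1/2)*(8 - 20)/(-20)) = -499/(-128/3 + (1/2)*(-1/20)*(-12)) = -499/(-128/3 + 3/10) = -499/(-1271/30) = -499*(-30/1271) = 14970/1271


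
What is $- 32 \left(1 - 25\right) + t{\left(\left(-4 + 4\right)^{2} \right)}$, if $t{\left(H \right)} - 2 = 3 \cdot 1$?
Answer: $773$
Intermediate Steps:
$t{\left(H \right)} = 5$ ($t{\left(H \right)} = 2 + 3 \cdot 1 = 2 + 3 = 5$)
$- 32 \left(1 - 25\right) + t{\left(\left(-4 + 4\right)^{2} \right)} = - 32 \left(1 - 25\right) + 5 = \left(-32\right) \left(-24\right) + 5 = 768 + 5 = 773$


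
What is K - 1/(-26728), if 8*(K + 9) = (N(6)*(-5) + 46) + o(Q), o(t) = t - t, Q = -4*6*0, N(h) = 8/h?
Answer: -327415/80184 ≈ -4.0833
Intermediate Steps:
Q = 0 (Q = -24*0 = 0)
o(t) = 0
K = -49/12 (K = -9 + (((8/6)*(-5) + 46) + 0)/8 = -9 + (((8*(1/6))*(-5) + 46) + 0)/8 = -9 + (((4/3)*(-5) + 46) + 0)/8 = -9 + ((-20/3 + 46) + 0)/8 = -9 + (118/3 + 0)/8 = -9 + (1/8)*(118/3) = -9 + 59/12 = -49/12 ≈ -4.0833)
K - 1/(-26728) = -49/12 - 1/(-26728) = -49/12 - 1*(-1/26728) = -49/12 + 1/26728 = -327415/80184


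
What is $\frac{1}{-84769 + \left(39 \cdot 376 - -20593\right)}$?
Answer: $- \frac{1}{49512} \approx -2.0197 \cdot 10^{-5}$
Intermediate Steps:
$\frac{1}{-84769 + \left(39 \cdot 376 - -20593\right)} = \frac{1}{-84769 + \left(14664 + 20593\right)} = \frac{1}{-84769 + 35257} = \frac{1}{-49512} = - \frac{1}{49512}$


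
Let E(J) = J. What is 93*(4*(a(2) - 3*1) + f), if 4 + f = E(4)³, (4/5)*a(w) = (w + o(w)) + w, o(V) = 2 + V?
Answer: 8184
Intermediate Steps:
a(w) = 5/2 + 15*w/4 (a(w) = 5*((w + (2 + w)) + w)/4 = 5*((2 + 2*w) + w)/4 = 5*(2 + 3*w)/4 = 5/2 + 15*w/4)
f = 60 (f = -4 + 4³ = -4 + 64 = 60)
93*(4*(a(2) - 3*1) + f) = 93*(4*((5/2 + (15/4)*2) - 3*1) + 60) = 93*(4*((5/2 + 15/2) - 3) + 60) = 93*(4*(10 - 3) + 60) = 93*(4*7 + 60) = 93*(28 + 60) = 93*88 = 8184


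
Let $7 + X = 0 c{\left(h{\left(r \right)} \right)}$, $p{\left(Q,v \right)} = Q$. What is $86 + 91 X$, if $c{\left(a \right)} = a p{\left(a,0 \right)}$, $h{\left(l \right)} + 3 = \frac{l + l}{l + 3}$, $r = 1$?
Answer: $-551$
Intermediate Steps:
$h{\left(l \right)} = -3 + \frac{2 l}{3 + l}$ ($h{\left(l \right)} = -3 + \frac{l + l}{l + 3} = -3 + \frac{2 l}{3 + l}$)
$c{\left(a \right)} = a^{2}$ ($c{\left(a \right)} = a a = a^{2}$)
$X = -7$ ($X = -7 + 0 \left(\frac{-9 - 1}{3 + 1}\right)^{2} = -7 + 0 \left(\frac{-9 - 1}{4}\right)^{2} = -7 + 0 \left(\frac{1}{4} \left(-10\right)\right)^{2} = -7 + 0 \left(- \frac{5}{2}\right)^{2} = -7 + 0 \cdot \frac{25}{4} = -7 + 0 = -7$)
$86 + 91 X = 86 + 91 \left(-7\right) = 86 - 637 = -551$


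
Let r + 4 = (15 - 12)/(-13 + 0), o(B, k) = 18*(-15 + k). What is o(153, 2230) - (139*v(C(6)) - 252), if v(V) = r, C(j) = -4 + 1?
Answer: 529231/13 ≈ 40710.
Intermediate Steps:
C(j) = -3
o(B, k) = -270 + 18*k
r = -55/13 (r = -4 + (15 - 12)/(-13 + 0) = -4 + 3/(-13) = -4 + 3*(-1/13) = -4 - 3/13 = -55/13 ≈ -4.2308)
v(V) = -55/13
o(153, 2230) - (139*v(C(6)) - 252) = (-270 + 18*2230) - (139*(-55/13) - 252) = (-270 + 40140) - (-7645/13 - 252) = 39870 - 1*(-10921/13) = 39870 + 10921/13 = 529231/13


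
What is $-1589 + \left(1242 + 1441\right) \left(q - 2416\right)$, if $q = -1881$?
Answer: $-11530440$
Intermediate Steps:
$-1589 + \left(1242 + 1441\right) \left(q - 2416\right) = -1589 + \left(1242 + 1441\right) \left(-1881 - 2416\right) = -1589 + 2683 \left(-4297\right) = -1589 - 11528851 = -11530440$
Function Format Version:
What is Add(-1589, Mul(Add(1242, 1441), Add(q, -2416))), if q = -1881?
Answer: -11530440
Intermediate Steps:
Add(-1589, Mul(Add(1242, 1441), Add(q, -2416))) = Add(-1589, Mul(Add(1242, 1441), Add(-1881, -2416))) = Add(-1589, Mul(2683, -4297)) = Add(-1589, -11528851) = -11530440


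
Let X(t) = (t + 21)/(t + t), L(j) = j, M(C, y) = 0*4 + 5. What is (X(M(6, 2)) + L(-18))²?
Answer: 5929/25 ≈ 237.16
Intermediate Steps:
M(C, y) = 5 (M(C, y) = 0 + 5 = 5)
X(t) = (21 + t)/(2*t) (X(t) = (21 + t)/((2*t)) = (21 + t)*(1/(2*t)) = (21 + t)/(2*t))
(X(M(6, 2)) + L(-18))² = ((½)*(21 + 5)/5 - 18)² = ((½)*(⅕)*26 - 18)² = (13/5 - 18)² = (-77/5)² = 5929/25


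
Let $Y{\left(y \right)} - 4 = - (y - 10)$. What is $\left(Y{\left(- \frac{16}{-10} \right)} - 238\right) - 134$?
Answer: $- \frac{1798}{5} \approx -359.6$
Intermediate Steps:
$Y{\left(y \right)} = 14 - y$ ($Y{\left(y \right)} = 4 - \left(y - 10\right) = 4 - \left(-10 + y\right) = 14 - y$)
$\left(Y{\left(- \frac{16}{-10} \right)} - 238\right) - 134 = \left(\left(14 - - \frac{16}{-10}\right) - 238\right) - 134 = \left(\left(14 - \left(-16\right) \left(- \frac{1}{10}\right)\right) - 238\right) - 134 = \left(\left(14 - \frac{8}{5}\right) - 238\right) - 134 = \left(\frac{62}{5} - 238\right) - 134 = - \frac{1128}{5} - 134 = - \frac{1798}{5}$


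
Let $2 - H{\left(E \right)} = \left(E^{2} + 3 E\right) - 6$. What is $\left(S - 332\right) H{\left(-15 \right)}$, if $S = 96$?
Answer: $40592$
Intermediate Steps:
$H{\left(E \right)} = 8 - E^{2} - 3 E$ ($H{\left(E \right)} = 2 - \left(\left(E^{2} + 3 E\right) - 6\right) = 2 - \left(-6 + E^{2} + 3 E\right) = 8 - E^{2} - 3 E$)
$\left(S - 332\right) H{\left(-15 \right)} = \left(96 - 332\right) \left(8 - \left(-15\right)^{2} - -45\right) = - 236 \left(8 - 225 + 45\right) = \left(-236\right) \left(-172\right) = 40592$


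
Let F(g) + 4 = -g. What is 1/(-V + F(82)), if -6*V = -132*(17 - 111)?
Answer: 1/1982 ≈ 0.00050454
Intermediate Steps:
F(g) = -4 - g
V = -2068 (V = -(-22)*(17 - 111) = -(-22)*(-94) = -1/6*12408 = -2068)
1/(-V + F(82)) = 1/(-1*(-2068) + (-4 - 1*82)) = 1/(2068 + (-4 - 82)) = 1/(2068 - 86) = 1/1982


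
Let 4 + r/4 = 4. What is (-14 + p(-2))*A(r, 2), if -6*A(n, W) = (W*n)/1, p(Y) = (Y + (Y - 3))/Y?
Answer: 0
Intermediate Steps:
r = 0 (r = -16 + 4*4 = -16 + 16 = 0)
p(Y) = (-3 + 2*Y)/Y (p(Y) = (Y + (-3 + Y))/Y = (-3 + 2*Y)/Y)
A(n, W) = -W*n/6 (A(n, W) = -W*n/(6*1) = -W*n/6)
(-14 + p(-2))*A(r, 2) = (-14 + (2 - 3/(-2)))*(-1/6*2*0) = (-14 + (2 - 3*(-1/2)))*0 = (-14 + (2 + 3/2))*0 = (-14 + 7/2)*0 = -21/2*0 = 0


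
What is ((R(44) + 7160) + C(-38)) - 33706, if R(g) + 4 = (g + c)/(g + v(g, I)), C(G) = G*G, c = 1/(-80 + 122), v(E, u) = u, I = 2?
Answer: -48502943/1932 ≈ -25105.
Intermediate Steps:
c = 1/42 ≈ 0.023810
C(G) = G**2
R(g) = -4 + (1/42 + g)/(2 + g) (R(g) = -4 + (g + 1/42)/(g + 2) = -4 + (1/42 + g)/(2 + g))
((R(44) + 7160) + C(-38)) - 33706 = (((-335 - 126*44)/(42*(2 + 44)) + 7160) + (-38)**2) - 33706 = (((1/42)*(-335 - 5544)/46 + 7160) + 1444) - 33706 = (((1/42)*(1/46)*(-5879) + 7160) + 1444) - 33706 = ((-5879/1932 + 7160) + 1444) - 33706 = (13827241/1932 + 1444) - 33706 = 16617049/1932 - 33706 = -48502943/1932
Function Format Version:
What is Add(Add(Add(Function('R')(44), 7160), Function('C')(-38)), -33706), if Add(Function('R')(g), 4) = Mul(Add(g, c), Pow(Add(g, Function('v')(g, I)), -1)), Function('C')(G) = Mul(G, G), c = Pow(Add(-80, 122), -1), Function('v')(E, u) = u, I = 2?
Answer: Rational(-48502943, 1932) ≈ -25105.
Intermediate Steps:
c = Rational(1, 42) (c = Pow(42, -1) = Rational(1, 42) ≈ 0.023810)
Function('C')(G) = Pow(G, 2)
Function('R')(g) = Add(-4, Mul(Pow(Add(2, g), -1), Add(Rational(1, 42), g))) (Function('R')(g) = Add(-4, Mul(Add(g, Rational(1, 42)), Pow(Add(g, 2), -1))) = Add(-4, Mul(Add(Rational(1, 42), g), Pow(Add(2, g), -1))) = Add(-4, Mul(Pow(Add(2, g), -1), Add(Rational(1, 42), g))))
Add(Add(Add(Function('R')(44), 7160), Function('C')(-38)), -33706) = Add(Add(Add(Mul(Rational(1, 42), Pow(Add(2, 44), -1), Add(-335, Mul(-126, 44))), 7160), Pow(-38, 2)), -33706) = Add(Add(Add(Mul(Rational(1, 42), Pow(46, -1), Add(-335, -5544)), 7160), 1444), -33706) = Add(Add(Add(Mul(Rational(1, 42), Rational(1, 46), -5879), 7160), 1444), -33706) = Add(Add(Add(Rational(-5879, 1932), 7160), 1444), -33706) = Add(Add(Rational(13827241, 1932), 1444), -33706) = Add(Rational(16617049, 1932), -33706) = Rational(-48502943, 1932)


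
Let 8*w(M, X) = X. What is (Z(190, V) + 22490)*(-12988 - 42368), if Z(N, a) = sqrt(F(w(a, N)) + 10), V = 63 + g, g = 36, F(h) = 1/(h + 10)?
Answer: -1244956440 - 18452*sqrt(20310)/15 ≈ -1.2451e+9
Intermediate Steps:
w(M, X) = X/8
F(h) = 1/(10 + h)
V = 99 (V = 63 + 36 = 99)
Z(N, a) = sqrt(10 + 1/(10 + N/8)) (Z(N, a) = sqrt(1/(10 + N/8) + 10) = sqrt(10 + 1/(10 + N/8)))
(Z(190, V) + 22490)*(-12988 - 42368) = (sqrt(2)*sqrt((404 + 5*190)/(80 + 190)) + 22490)*(-12988 - 42368) = (sqrt(2)*sqrt((404 + 950)/270) + 22490)*(-55356) = (sqrt(2)*sqrt((1/270)*1354) + 22490)*(-55356) = (sqrt(2)*sqrt(677/135) + 22490)*(-55356) = (sqrt(2)*(sqrt(10155)/45) + 22490)*(-55356) = (sqrt(20310)/45 + 22490)*(-55356) = (22490 + sqrt(20310)/45)*(-55356) = -1244956440 - 18452*sqrt(20310)/15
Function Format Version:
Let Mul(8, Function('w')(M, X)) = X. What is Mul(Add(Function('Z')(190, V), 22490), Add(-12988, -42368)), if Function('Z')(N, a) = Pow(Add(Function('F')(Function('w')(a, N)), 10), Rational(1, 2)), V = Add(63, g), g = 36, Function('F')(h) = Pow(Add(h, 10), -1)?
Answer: Add(-1244956440, Mul(Rational(-18452, 15), Pow(20310, Rational(1, 2)))) ≈ -1.2451e+9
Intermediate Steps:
Function('w')(M, X) = Mul(Rational(1, 8), X)
Function('F')(h) = Pow(Add(10, h), -1)
V = 99 (V = Add(63, 36) = 99)
Function('Z')(N, a) = Pow(Add(10, Pow(Add(10, Mul(Rational(1, 8), N)), -1)), Rational(1, 2)) (Function('Z')(N, a) = Pow(Add(Pow(Add(10, Mul(Rational(1, 8), N)), -1), 10), Rational(1, 2)) = Pow(Add(10, Pow(Add(10, Mul(Rational(1, 8), N)), -1)), Rational(1, 2)))
Mul(Add(Function('Z')(190, V), 22490), Add(-12988, -42368)) = Mul(Add(Mul(Pow(2, Rational(1, 2)), Pow(Mul(Pow(Add(80, 190), -1), Add(404, Mul(5, 190))), Rational(1, 2))), 22490), Add(-12988, -42368)) = Mul(Add(Mul(Pow(2, Rational(1, 2)), Pow(Mul(Pow(270, -1), Add(404, 950)), Rational(1, 2))), 22490), -55356) = Mul(Add(Mul(Pow(2, Rational(1, 2)), Pow(Mul(Rational(1, 270), 1354), Rational(1, 2))), 22490), -55356) = Mul(Add(Mul(Pow(2, Rational(1, 2)), Pow(Rational(677, 135), Rational(1, 2))), 22490), -55356) = Mul(Add(Mul(Pow(2, Rational(1, 2)), Mul(Rational(1, 45), Pow(10155, Rational(1, 2)))), 22490), -55356) = Mul(Add(Mul(Rational(1, 45), Pow(20310, Rational(1, 2))), 22490), -55356) = Mul(Add(22490, Mul(Rational(1, 45), Pow(20310, Rational(1, 2)))), -55356) = Add(-1244956440, Mul(Rational(-18452, 15), Pow(20310, Rational(1, 2))))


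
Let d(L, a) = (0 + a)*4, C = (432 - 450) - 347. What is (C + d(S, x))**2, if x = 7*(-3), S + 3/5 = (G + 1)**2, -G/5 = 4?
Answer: 201601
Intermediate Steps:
G = -20 (G = -5*4 = -20)
S = 1802/5 (S = -3/5 + (-20 + 1)**2 = -3/5 + (-19)**2 = -3/5 + 361 = 1802/5 ≈ 360.40)
C = -365 (C = -18 - 347 = -365)
x = -21
d(L, a) = 4*a (d(L, a) = a*4 = 4*a)
(C + d(S, x))**2 = (-365 + 4*(-21))**2 = (-365 - 84)**2 = (-449)**2 = 201601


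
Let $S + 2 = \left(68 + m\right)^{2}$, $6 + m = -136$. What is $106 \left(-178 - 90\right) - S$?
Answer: $-33882$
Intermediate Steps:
$m = -142$ ($m = -6 - 136 = -142$)
$S = 5474$ ($S = -2 + \left(68 - 142\right)^{2} = -2 + \left(-74\right)^{2} = -2 + 5476 = 5474$)
$106 \left(-178 - 90\right) - S = 106 \left(-178 - 90\right) - 5474 = 106 \left(-268\right) - 5474 = -28408 - 5474 = -33882$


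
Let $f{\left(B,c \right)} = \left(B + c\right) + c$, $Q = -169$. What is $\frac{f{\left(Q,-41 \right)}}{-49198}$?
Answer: $\frac{251}{49198} \approx 0.0051018$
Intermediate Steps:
$f{\left(B,c \right)} = B + 2 c$
$\frac{f{\left(Q,-41 \right)}}{-49198} = \frac{-169 + 2 \left(-41\right)}{-49198} = \left(-169 - 82\right) \left(- \frac{1}{49198}\right) = \left(-251\right) \left(- \frac{1}{49198}\right) = \frac{251}{49198}$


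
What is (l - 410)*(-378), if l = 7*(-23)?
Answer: 215838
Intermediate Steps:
l = -161
(l - 410)*(-378) = (-161 - 410)*(-378) = -571*(-378) = 215838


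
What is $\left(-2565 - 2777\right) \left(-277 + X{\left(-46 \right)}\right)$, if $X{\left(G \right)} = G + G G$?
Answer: $-9578206$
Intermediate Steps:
$X{\left(G \right)} = G + G^{2}$
$\left(-2565 - 2777\right) \left(-277 + X{\left(-46 \right)}\right) = \left(-2565 - 2777\right) \left(-277 - 46 \left(1 - 46\right)\right) = - 5342 \left(-277 - -2070\right) = - 5342 \left(-277 + 2070\right) = \left(-5342\right) 1793 = -9578206$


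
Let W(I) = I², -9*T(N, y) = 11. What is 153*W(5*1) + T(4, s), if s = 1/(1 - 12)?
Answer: 34414/9 ≈ 3823.8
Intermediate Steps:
s = -1/11 (s = 1/(-11) = -1/11 ≈ -0.090909)
T(N, y) = -11/9 (T(N, y) = -⅑*11 = -11/9)
153*W(5*1) + T(4, s) = 153*(5*1)² - 11/9 = 153*5² - 11/9 = 153*25 - 11/9 = 3825 - 11/9 = 34414/9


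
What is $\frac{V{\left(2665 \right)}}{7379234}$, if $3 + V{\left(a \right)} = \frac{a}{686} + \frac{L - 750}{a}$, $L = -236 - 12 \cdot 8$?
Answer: $\frac{875403}{13490641806460} \approx 6.489 \cdot 10^{-8}$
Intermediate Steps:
$L = -332$ ($L = -236 - 96 = -332$)
$V{\left(a \right)} = -3 - \frac{1082}{a} + \frac{a}{686}$ ($V{\left(a \right)} = -3 + \left(\frac{a}{686} + \frac{-332 - 750}{a}\right) = -3 + \left(a \frac{1}{686} - \frac{1082}{a}\right) = -3 + \left(\frac{a}{686} - \frac{1082}{a}\right) = -3 + \left(- \frac{1082}{a} + \frac{a}{686}\right) = -3 - \frac{1082}{a} + \frac{a}{686}$)
$\frac{V{\left(2665 \right)}}{7379234} = \frac{-3 - \frac{1082}{2665} + \frac{1}{686} \cdot 2665}{7379234} = \left(-3 - \frac{1082}{2665} + \frac{2665}{686}\right) \frac{1}{7379234} = \frac{875403}{1828190} \cdot \frac{1}{7379234} = \frac{875403}{13490641806460}$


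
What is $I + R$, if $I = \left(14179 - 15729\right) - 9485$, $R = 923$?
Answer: $-10112$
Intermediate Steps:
$I = -11035$ ($I = -1550 - 9485 = -11035$)
$I + R = -11035 + 923 = -10112$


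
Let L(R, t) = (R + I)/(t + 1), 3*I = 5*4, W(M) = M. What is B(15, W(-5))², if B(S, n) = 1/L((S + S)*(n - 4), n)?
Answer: 36/156025 ≈ 0.00023073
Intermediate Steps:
I = 20/3 (I = (5*4)/3 = (⅓)*20 = 20/3 ≈ 6.6667)
L(R, t) = (20/3 + R)/(1 + t) (L(R, t) = (R + 20/3)/(t + 1) = (20/3 + R)/(1 + t))
B(S, n) = (1 + n)/(20/3 + 2*S*(-4 + n)) (B(S, n) = 1/((20/3 + (S + S)*(n - 4))/(1 + n)) = 1/((20/3 + (2*S)*(-4 + n))/(1 + n)) = 1/((20/3 + 2*S*(-4 + n))/(1 + n)) = (1 + n)/(20/3 + 2*S*(-4 + n)))
B(15, W(-5))² = (3*(1 - 5)/(2*(10 + 3*15*(-4 - 5))))² = ((3/2)*(-4)/(10 + 3*15*(-9)))² = ((3/2)*(-4)/(10 - 405))² = ((3/2)*(-4)/(-395))² = ((3/2)*(-1/395)*(-4))² = (6/395)² = 36/156025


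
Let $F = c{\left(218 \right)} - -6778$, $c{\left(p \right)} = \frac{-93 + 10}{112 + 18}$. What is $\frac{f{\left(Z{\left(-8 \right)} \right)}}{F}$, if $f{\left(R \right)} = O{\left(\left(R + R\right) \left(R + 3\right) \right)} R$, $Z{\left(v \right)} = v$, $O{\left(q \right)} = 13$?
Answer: $- \frac{13520}{881057} \approx -0.015345$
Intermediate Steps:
$c{\left(p \right)} = - \frac{83}{130}$
$f{\left(R \right)} = 13 R$
$F = \frac{881057}{130}$ ($F = - \frac{83}{130} - -6778 = - \frac{83}{130} + 6778 = \frac{881057}{130} \approx 6777.4$)
$\frac{f{\left(Z{\left(-8 \right)} \right)}}{F} = \frac{13 \left(-8\right)}{\frac{881057}{130}} = \left(-104\right) \frac{130}{881057} = - \frac{13520}{881057}$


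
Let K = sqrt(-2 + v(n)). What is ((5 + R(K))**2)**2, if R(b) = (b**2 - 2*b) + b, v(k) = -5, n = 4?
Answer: -103 - 24*I*sqrt(7) ≈ -103.0 - 63.498*I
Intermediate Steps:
K = I*sqrt(7) (K = sqrt(-2 - 5) = sqrt(-7) = I*sqrt(7) ≈ 2.6458*I)
R(b) = b**2 - b
((5 + R(K))**2)**2 = ((5 + (I*sqrt(7))*(-1 + I*sqrt(7)))**2)**2 = ((5 + I*sqrt(7)*(-1 + I*sqrt(7)))**2)**2 = (5 + I*sqrt(7)*(-1 + I*sqrt(7)))**4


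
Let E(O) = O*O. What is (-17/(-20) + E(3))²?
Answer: 38809/400 ≈ 97.022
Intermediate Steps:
E(O) = O²
(-17/(-20) + E(3))² = (-17/(-20) + 3²)² = (-17*(-1/20) + 9)² = (17/20 + 9)² = (197/20)² = 38809/400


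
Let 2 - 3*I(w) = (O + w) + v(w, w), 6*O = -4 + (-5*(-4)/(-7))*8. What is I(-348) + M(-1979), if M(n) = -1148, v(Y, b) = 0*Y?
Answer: -64880/63 ≈ -1029.8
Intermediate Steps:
v(Y, b) = 0
O = -94/21 (O = (-4 + (-5*(-4)/(-7))*8)/6 = (-4 + (20*(-1/7))*8)/6 = (-4 - 20/7*8)/6 = (-4 - 160/7)/6 = (1/6)*(-188/7) = -94/21 ≈ -4.4762)
I(w) = 136/63 - w/3 (I(w) = 2/3 - ((-94/21 + w) + 0)/3 = 2/3 - (-94/21 + w)/3 = 2/3 + (94/63 - w/3) = 136/63 - w/3)
I(-348) + M(-1979) = (136/63 - 1/3*(-348)) - 1148 = (136/63 + 116) - 1148 = 7444/63 - 1148 = -64880/63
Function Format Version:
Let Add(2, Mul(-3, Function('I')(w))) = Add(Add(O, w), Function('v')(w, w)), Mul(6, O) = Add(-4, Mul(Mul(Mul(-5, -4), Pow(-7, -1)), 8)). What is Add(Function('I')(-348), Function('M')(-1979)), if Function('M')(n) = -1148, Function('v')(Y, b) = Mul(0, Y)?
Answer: Rational(-64880, 63) ≈ -1029.8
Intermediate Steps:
Function('v')(Y, b) = 0
O = Rational(-94, 21) (O = Mul(Rational(1, 6), Add(-4, Mul(Mul(Mul(-5, -4), Pow(-7, -1)), 8))) = Mul(Rational(1, 6), Add(-4, Mul(Mul(20, Rational(-1, 7)), 8))) = Mul(Rational(1, 6), Add(-4, Mul(Rational(-20, 7), 8))) = Mul(Rational(1, 6), Add(-4, Rational(-160, 7))) = Mul(Rational(1, 6), Rational(-188, 7)) = Rational(-94, 21) ≈ -4.4762)
Function('I')(w) = Add(Rational(136, 63), Mul(Rational(-1, 3), w)) (Function('I')(w) = Add(Rational(2, 3), Mul(Rational(-1, 3), Add(Add(Rational(-94, 21), w), 0))) = Add(Rational(2, 3), Mul(Rational(-1, 3), Add(Rational(-94, 21), w))) = Add(Rational(2, 3), Add(Rational(94, 63), Mul(Rational(-1, 3), w))) = Add(Rational(136, 63), Mul(Rational(-1, 3), w)))
Add(Function('I')(-348), Function('M')(-1979)) = Add(Add(Rational(136, 63), Mul(Rational(-1, 3), -348)), -1148) = Add(Add(Rational(136, 63), 116), -1148) = Add(Rational(7444, 63), -1148) = Rational(-64880, 63)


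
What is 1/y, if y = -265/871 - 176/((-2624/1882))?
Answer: 71422/8993991 ≈ 0.0079411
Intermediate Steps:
y = 8993991/71422 (y = -265*1/871 - 176/((-2624*1/1882)) = -265/871 - 176/(-1312/941) = -265/871 - 176*(-941/1312) = -265/871 + 10351/82 = 8993991/71422 ≈ 125.93)
1/y = 1/(8993991/71422) = 71422/8993991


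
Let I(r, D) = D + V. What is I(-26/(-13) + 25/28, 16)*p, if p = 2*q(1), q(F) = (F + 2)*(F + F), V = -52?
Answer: -432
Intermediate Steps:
q(F) = 2*F*(2 + F) (q(F) = (2 + F)*(2*F) = 2*F*(2 + F))
p = 12 (p = 2*(2*1*(2 + 1)) = 2*(2*1*3) = 2*6 = 12)
I(r, D) = -52 + D (I(r, D) = D - 52 = -52 + D)
I(-26/(-13) + 25/28, 16)*p = (-52 + 16)*12 = -36*12 = -432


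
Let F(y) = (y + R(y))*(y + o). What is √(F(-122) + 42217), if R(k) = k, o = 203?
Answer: √22453 ≈ 149.84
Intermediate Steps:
F(y) = 2*y*(203 + y) (F(y) = (y + y)*(y + 203) = (2*y)*(203 + y) = 2*y*(203 + y))
√(F(-122) + 42217) = √(2*(-122)*(203 - 122) + 42217) = √(2*(-122)*81 + 42217) = √(-19764 + 42217) = √22453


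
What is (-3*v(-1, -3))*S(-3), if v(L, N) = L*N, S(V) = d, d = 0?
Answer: 0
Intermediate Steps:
S(V) = 0
(-3*v(-1, -3))*S(-3) = -(-3)*(-3)*0 = -3*3*0 = -9*0 = 0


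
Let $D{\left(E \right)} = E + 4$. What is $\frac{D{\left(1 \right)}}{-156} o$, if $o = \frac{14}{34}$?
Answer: $- \frac{35}{2652} \approx -0.013198$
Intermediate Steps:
$D{\left(E \right)} = 4 + E$
$o = \frac{7}{17}$ ($o = 14 \cdot \frac{1}{34} = \frac{7}{17} \approx 0.41176$)
$\frac{D{\left(1 \right)}}{-156} o = \frac{4 + 1}{-156} \cdot \frac{7}{17} = 5 \left(- \frac{1}{156}\right) \frac{7}{17} = \left(- \frac{5}{156}\right) \frac{7}{17} = - \frac{35}{2652}$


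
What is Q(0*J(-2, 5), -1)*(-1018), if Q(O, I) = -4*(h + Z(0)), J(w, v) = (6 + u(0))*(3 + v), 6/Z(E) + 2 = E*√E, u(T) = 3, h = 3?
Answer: 0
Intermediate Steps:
Z(E) = 6/(-2 + E^(3/2)) (Z(E) = 6/(-2 + E*√E) = 6/(-2 + E^(3/2)))
J(w, v) = 27 + 9*v (J(w, v) = (6 + 3)*(3 + v) = 9*(3 + v) = 27 + 9*v)
Q(O, I) = 0 (Q(O, I) = -4*(3 + 6/(-2 + 0^(3/2))) = -4*(3 + 6/(-2 + 0)) = -4*(3 + 6/(-2)) = -4*(3 + 6*(-½)) = -4*(3 - 3) = -4*0 = 0)
Q(0*J(-2, 5), -1)*(-1018) = 0*(-1018) = 0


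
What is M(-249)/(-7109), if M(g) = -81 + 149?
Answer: -68/7109 ≈ -0.0095653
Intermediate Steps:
M(g) = 68
M(-249)/(-7109) = 68/(-7109) = 68*(-1/7109) = -68/7109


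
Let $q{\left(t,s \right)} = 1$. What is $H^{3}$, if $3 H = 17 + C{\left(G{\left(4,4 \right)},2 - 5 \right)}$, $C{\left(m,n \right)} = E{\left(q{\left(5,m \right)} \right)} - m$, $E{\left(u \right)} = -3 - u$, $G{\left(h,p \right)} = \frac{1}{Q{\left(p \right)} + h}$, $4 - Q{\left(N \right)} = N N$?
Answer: $\frac{42875}{512} \approx 83.74$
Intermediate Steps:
$Q{\left(N \right)} = 4 - N^{2}$ ($Q{\left(N \right)} = 4 - N N = 4 - N^{2}$)
$G{\left(h,p \right)} = \frac{1}{4 + h - p^{2}}$ ($G{\left(h,p \right)} = \frac{1}{\left(4 - p^{2}\right) + h} = \frac{1}{4 + h - p^{2}}$)
$C{\left(m,n \right)} = -4 - m$ ($C{\left(m,n \right)} = \left(-3 - 1\right) - m = -4 - m$)
$H = \frac{35}{8}$ ($H = \frac{17 - \left(4 + \frac{1}{4 + 4 - 4^{2}}\right)}{3} = \frac{17 - \left(4 + \frac{1}{4 + 4 - 16}\right)}{3} = \frac{17 - \frac{31}{8}}{3} = \frac{1}{3} \cdot \frac{105}{8} = \frac{35}{8} \approx 4.375$)
$H^{3} = \left(\frac{35}{8}\right)^{3} = \frac{42875}{512}$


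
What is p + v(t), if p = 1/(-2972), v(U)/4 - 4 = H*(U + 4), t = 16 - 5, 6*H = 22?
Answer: 701391/2972 ≈ 236.00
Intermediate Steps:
H = 11/3 (H = (⅙)*22 = 11/3 ≈ 3.6667)
t = 11
v(U) = 224/3 + 44*U/3 (v(U) = 16 + 4*(11*(U + 4)/3) = 16 + 4*(11*(4 + U)/3) = 16 + 4*(44/3 + 11*U/3) = 16 + (176/3 + 44*U/3) = 224/3 + 44*U/3)
p = -1/2972 ≈ -0.00033647
p + v(t) = -1/2972 + (224/3 + (44/3)*11) = -1/2972 + (224/3 + 484/3) = -1/2972 + 236 = 701391/2972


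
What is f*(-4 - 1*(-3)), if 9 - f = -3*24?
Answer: -81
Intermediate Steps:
f = 81 (f = 9 - (-3)*24 = 9 - 1*(-72) = 9 + 72 = 81)
f*(-4 - 1*(-3)) = 81*(-4 - 1*(-3)) = 81*(-4 + 3) = 81*(-1) = -81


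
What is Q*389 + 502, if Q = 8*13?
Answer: 40958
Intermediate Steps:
Q = 104
Q*389 + 502 = 104*389 + 502 = 40456 + 502 = 40958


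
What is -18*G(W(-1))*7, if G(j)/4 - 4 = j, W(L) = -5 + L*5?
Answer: 3024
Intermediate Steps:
W(L) = -5 + 5*L
G(j) = 16 + 4*j
-18*G(W(-1))*7 = -18*(16 + 4*(-5 + 5*(-1)))*7 = -18*(16 + 4*(-5 - 5))*7 = -18*(16 + 4*(-10))*7 = -18*(16 - 40)*7 = -18*(-24)*7 = 432*7 = 3024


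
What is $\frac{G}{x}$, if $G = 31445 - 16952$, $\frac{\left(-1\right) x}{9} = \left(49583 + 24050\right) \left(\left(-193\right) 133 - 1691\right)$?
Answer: $\frac{4831}{6043796640} \approx 7.9933 \cdot 10^{-7}$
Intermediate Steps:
$x = 18131389920$ ($x = - 9 \left(49583 + 24050\right) \left(\left(-193\right) 133 - 1691\right) = - 9 \cdot 73633 \left(-25669 - 1691\right) = - 9 \cdot 73633 \left(-27360\right) = \left(-9\right) \left(-2014598880\right) = 18131389920$)
$G = 14493$ ($G = 31445 - 16952 = 14493$)
$\frac{G}{x} = \frac{14493}{18131389920} = 14493 \cdot \frac{1}{18131389920} = \frac{4831}{6043796640}$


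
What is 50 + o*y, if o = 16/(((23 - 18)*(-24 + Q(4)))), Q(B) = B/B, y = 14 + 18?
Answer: 5238/115 ≈ 45.548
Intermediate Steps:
y = 32
Q(B) = 1
o = -16/115 (o = 16/(((23 - 18)*(-24 + 1))) = 16/((5*(-23))) = 16/(-115) = 16*(-1/115) = -16/115 ≈ -0.13913)
50 + o*y = 50 - 16/115*32 = 50 - 512/115 = 5238/115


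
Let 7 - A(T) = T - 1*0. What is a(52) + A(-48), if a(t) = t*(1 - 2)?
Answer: 3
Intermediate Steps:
A(T) = 7 - T (A(T) = 7 - (T - 1*0) = 7 - (T + 0) = 7 - T)
a(t) = -t (a(t) = t*(-1) = -t)
a(52) + A(-48) = -1*52 + (7 - 1*(-48)) = -52 + (7 + 48) = -52 + 55 = 3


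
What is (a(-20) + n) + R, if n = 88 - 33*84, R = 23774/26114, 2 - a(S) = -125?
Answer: -33374862/13057 ≈ -2556.1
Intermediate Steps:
a(S) = 127 (a(S) = 2 - 1*(-125) = 2 + 125 = 127)
R = 11887/13057 (R = 23774*(1/26114) = 11887/13057 ≈ 0.91039)
n = -2684 (n = 88 - 2772 = -2684)
(a(-20) + n) + R = (127 - 2684) + 11887/13057 = -2557 + 11887/13057 = -33374862/13057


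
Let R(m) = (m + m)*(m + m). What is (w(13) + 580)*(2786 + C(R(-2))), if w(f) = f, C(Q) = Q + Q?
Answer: 1671074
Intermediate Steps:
R(m) = 4*m² (R(m) = (2*m)*(2*m) = 4*m²)
C(Q) = 2*Q
(w(13) + 580)*(2786 + C(R(-2))) = (13 + 580)*(2786 + 2*(4*(-2)²)) = 593*(2786 + 2*(4*4)) = 593*(2786 + 2*16) = 593*(2786 + 32) = 593*2818 = 1671074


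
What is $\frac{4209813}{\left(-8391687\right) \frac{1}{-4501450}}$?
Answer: $\frac{6316754242950}{2797229} \approx 2.2582 \cdot 10^{6}$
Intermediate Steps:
$\frac{4209813}{\left(-8391687\right) \frac{1}{-4501450}} = \frac{4209813}{\left(-8391687\right) \left(- \frac{1}{4501450}\right)} = \frac{4209813}{\frac{8391687}{4501450}} = 4209813 \cdot \frac{4501450}{8391687} = \frac{6316754242950}{2797229}$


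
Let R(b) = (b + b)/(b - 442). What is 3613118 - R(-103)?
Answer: 1969149104/545 ≈ 3.6131e+6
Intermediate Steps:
R(b) = 2*b/(-442 + b) (R(b) = (2*b)/(-442 + b) = 2*b/(-442 + b))
3613118 - R(-103) = 3613118 - 2*(-103)/(-442 - 103) = 3613118 - 2*(-103)/(-545) = 3613118 - 2*(-103)*(-1)/545 = 3613118 - 1*206/545 = 3613118 - 206/545 = 1969149104/545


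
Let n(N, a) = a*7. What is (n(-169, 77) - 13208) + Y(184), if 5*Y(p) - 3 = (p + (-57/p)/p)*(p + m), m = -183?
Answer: -427655461/33856 ≈ -12632.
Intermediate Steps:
n(N, a) = 7*a
Y(p) = ⅗ + (-183 + p)*(p - 57/p²)/5 (Y(p) = ⅗ + ((p + (-57/p)/p)*(p - 183))/5 = ⅗ + ((p - 57/p²)*(-183 + p))/5 = ⅗ + ((-183 + p)*(p - 57/p²))/5 = ⅗ + (-183 + p)*(p - 57/p²)/5)
(n(-169, 77) - 13208) + Y(184) = (7*77 - 13208) + (⅕)*(10431 - 57*184 + 184²*(3 + 184² - 183*184))/184² = (539 - 13208) + (⅕)*(1/33856)*(10431 - 10488 + 33856*(3 + 33856 - 33672)) = -12669 + (⅕)*(1/33856)*(10431 - 10488 + 33856*187) = -12669 + (⅕)*(1/33856)*(10431 - 10488 + 6331072) = -12669 + (⅕)*(1/33856)*6331015 = -12669 + 1266203/33856 = -427655461/33856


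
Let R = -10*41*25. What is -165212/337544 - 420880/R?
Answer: 3509302393/86495650 ≈ 40.572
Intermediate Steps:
R = -10250 (R = -410*25 = -10250)
-165212/337544 - 420880/R = -165212/337544 - 420880/(-10250) = -165212*1/337544 - 420880*(-1/10250) = -41303/84386 + 42088/1025 = 3509302393/86495650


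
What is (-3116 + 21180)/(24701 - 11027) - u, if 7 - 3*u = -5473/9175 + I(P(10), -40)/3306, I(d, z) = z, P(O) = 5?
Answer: -126001800226/103691822175 ≈ -1.2152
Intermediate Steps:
u = 115394294/45498825 (u = 7/3 - (-5473/9175 - 40/3306)/3 = 7/3 - (-5473*1/9175 - 40*1/3306)/3 = 7/3 - (-5473/9175 - 20/1653)/3 = 7/3 - ⅓*(-9230369/15166275) = 7/3 + 9230369/45498825 = 115394294/45498825 ≈ 2.5362)
(-3116 + 21180)/(24701 - 11027) - u = (-3116 + 21180)/(24701 - 11027) - 1*115394294/45498825 = 18064/13674 - 115394294/45498825 = 18064*(1/13674) - 115394294/45498825 = 9032/6837 - 115394294/45498825 = -126001800226/103691822175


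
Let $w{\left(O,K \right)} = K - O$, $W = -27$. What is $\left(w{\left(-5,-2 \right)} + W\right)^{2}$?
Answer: $576$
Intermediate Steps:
$\left(w{\left(-5,-2 \right)} + W\right)^{2} = \left(\left(-2 - -5\right) - 27\right)^{2} = \left(\left(-2 + 5\right) - 27\right)^{2} = \left(3 - 27\right)^{2} = \left(-24\right)^{2} = 576$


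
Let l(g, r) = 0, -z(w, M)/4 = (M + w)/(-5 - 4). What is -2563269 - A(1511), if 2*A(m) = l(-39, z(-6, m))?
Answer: -2563269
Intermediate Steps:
z(w, M) = 4*M/9 + 4*w/9 (z(w, M) = -4*(M + w)/(-5 - 4) = -4*(M + w)/(-9) = -4*(M + w)*(-1)/9 = -4*(-M/9 - w/9) = 4*M/9 + 4*w/9)
A(m) = 0 (A(m) = (½)*0 = 0)
-2563269 - A(1511) = -2563269 - 1*0 = -2563269 + 0 = -2563269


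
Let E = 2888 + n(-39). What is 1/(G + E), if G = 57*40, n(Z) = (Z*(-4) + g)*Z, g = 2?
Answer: -1/994 ≈ -0.0010060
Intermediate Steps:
n(Z) = Z*(2 - 4*Z) (n(Z) = (Z*(-4) + 2)*Z = (-4*Z + 2)*Z = (2 - 4*Z)*Z = Z*(2 - 4*Z))
G = 2280
E = -3274 (E = 2888 + 2*(-39)*(1 - 2*(-39)) = 2888 + 2*(-39)*(1 + 78) = 2888 + 2*(-39)*79 = 2888 - 6162 = -3274)
1/(G + E) = 1/(2280 - 3274) = 1/(-994) = -1/994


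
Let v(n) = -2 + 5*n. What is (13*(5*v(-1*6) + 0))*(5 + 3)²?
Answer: -133120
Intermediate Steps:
(13*(5*v(-1*6) + 0))*(5 + 3)² = (13*(5*(-2 + 5*(-1*6)) + 0))*(5 + 3)² = (13*(5*(-2 + 5*(-6)) + 0))*8² = (13*(5*(-2 - 30) + 0))*64 = (13*(5*(-32) + 0))*64 = (13*(-160 + 0))*64 = (13*(-160))*64 = -2080*64 = -133120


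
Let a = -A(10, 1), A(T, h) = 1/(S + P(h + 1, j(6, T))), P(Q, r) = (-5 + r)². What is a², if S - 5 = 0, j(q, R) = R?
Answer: 1/900 ≈ 0.0011111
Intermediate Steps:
S = 5 (S = 5 + 0 = 5)
A(T, h) = 1/(5 + (-5 + T)²)
a = -1/30 (a = -1/(5 + (-5 + 10)²) = -1/(5 + 5²) = -1/(5 + 25) = -1/30 ≈ -0.033333)
a² = (-1/30)² = 1/900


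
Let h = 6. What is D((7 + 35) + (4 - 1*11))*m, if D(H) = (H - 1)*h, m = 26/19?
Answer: 5304/19 ≈ 279.16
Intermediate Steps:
m = 26/19 (m = 26*(1/19) = 26/19 ≈ 1.3684)
D(H) = -6 + 6*H (D(H) = (H - 1)*6 = (-1 + H)*6 = -6 + 6*H)
D((7 + 35) + (4 - 1*11))*m = (-6 + 6*((7 + 35) + (4 - 1*11)))*(26/19) = (-6 + 6*(42 + (4 - 11)))*(26/19) = (-6 + 6*(42 - 7))*(26/19) = (-6 + 6*35)*(26/19) = (-6 + 210)*(26/19) = 204*(26/19) = 5304/19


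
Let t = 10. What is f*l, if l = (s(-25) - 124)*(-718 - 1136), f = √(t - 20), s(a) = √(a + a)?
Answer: 18540*√5 + 229896*I*√10 ≈ 41457.0 + 7.27e+5*I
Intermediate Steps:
s(a) = √2*√a (s(a) = √(2*a) = √2*√a)
f = I*√10 (f = √(10 - 20) = √(-10) = I*√10 ≈ 3.1623*I)
l = 229896 - 9270*I*√2 (l = (√2*√(-25) - 124)*(-718 - 1136) = (√2*(5*I) - 124)*(-1854) = (5*I*√2 - 124)*(-1854) = (-124 + 5*I*√2)*(-1854) = 229896 - 9270*I*√2 ≈ 2.299e+5 - 13110.0*I)
f*l = (I*√10)*(229896 - 9270*I*√2) = I*√10*(229896 - 9270*I*√2)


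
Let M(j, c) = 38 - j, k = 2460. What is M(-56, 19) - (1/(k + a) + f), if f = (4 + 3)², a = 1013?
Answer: 156284/3473 ≈ 45.000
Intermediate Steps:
f = 49 (f = 7² = 49)
M(-56, 19) - (1/(k + a) + f) = (38 - 1*(-56)) - (1/(2460 + 1013) + 49) = (38 + 56) - (1/3473 + 49) = 94 - (1/3473 + 49) = 94 - 1*170178/3473 = 94 - 170178/3473 = 156284/3473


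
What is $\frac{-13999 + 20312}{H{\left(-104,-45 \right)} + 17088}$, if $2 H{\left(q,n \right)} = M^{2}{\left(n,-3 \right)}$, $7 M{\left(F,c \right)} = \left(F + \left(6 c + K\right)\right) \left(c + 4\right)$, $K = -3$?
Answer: $\frac{309337}{839490} \approx 0.36848$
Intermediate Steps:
$M{\left(F,c \right)} = \frac{\left(4 + c\right) \left(-3 + F + 6 c\right)}{7}$ ($M{\left(F,c \right)} = \frac{\left(F + \left(6 c - 3\right)\right) \left(c + 4\right)}{7} = \frac{\left(F + \left(-3 + 6 c\right)\right) \left(4 + c\right)}{7} = \frac{\left(-3 + F + 6 c\right) \left(4 + c\right)}{7} = \frac{\left(4 + c\right) \left(-3 + F + 6 c\right)}{7}$)
$H{\left(q,n \right)} = \frac{\left(-3 + \frac{n}{7}\right)^{2}}{2}$ ($H{\left(q,n \right)} = \frac{\left(- \frac{12}{7} + 3 \left(-3\right) + \frac{4 n}{7} + \frac{6 \left(-3\right)^{2}}{7} + \frac{1}{7} n \left(-3\right)\right)^{2}}{2} = \frac{\left(- \frac{12}{7} - 9 + \frac{4 n}{7} + \frac{6}{7} \cdot 9 - \frac{3 n}{7}\right)^{2}}{2} = \frac{\left(- \frac{12}{7} - 9 + \frac{4 n}{7} + \frac{54}{7} - \frac{3 n}{7}\right)^{2}}{2} = \frac{\left(-3 + \frac{n}{7}\right)^{2}}{2}$)
$\frac{-13999 + 20312}{H{\left(-104,-45 \right)} + 17088} = \frac{-13999 + 20312}{\frac{\left(-21 - 45\right)^{2}}{98} + 17088} = \frac{6313}{\frac{\left(-66\right)^{2}}{98} + 17088} = \frac{6313}{\frac{1}{98} \cdot 4356 + 17088} = \frac{6313}{\frac{2178}{49} + 17088} = \frac{6313}{\frac{839490}{49}} = 6313 \cdot \frac{49}{839490} = \frac{309337}{839490}$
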